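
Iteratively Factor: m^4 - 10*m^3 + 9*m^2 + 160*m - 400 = (m - 4)*(m^3 - 6*m^2 - 15*m + 100) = (m - 5)*(m - 4)*(m^2 - m - 20) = (m - 5)*(m - 4)*(m + 4)*(m - 5)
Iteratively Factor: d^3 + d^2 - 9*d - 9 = (d - 3)*(d^2 + 4*d + 3) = (d - 3)*(d + 3)*(d + 1)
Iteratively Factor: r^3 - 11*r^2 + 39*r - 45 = (r - 3)*(r^2 - 8*r + 15) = (r - 5)*(r - 3)*(r - 3)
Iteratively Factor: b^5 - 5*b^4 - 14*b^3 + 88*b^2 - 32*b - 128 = (b - 2)*(b^4 - 3*b^3 - 20*b^2 + 48*b + 64) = (b - 4)*(b - 2)*(b^3 + b^2 - 16*b - 16) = (b - 4)^2*(b - 2)*(b^2 + 5*b + 4) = (b - 4)^2*(b - 2)*(b + 4)*(b + 1)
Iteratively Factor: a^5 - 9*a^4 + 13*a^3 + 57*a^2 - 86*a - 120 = (a - 5)*(a^4 - 4*a^3 - 7*a^2 + 22*a + 24) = (a - 5)*(a - 4)*(a^3 - 7*a - 6) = (a - 5)*(a - 4)*(a - 3)*(a^2 + 3*a + 2) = (a - 5)*(a - 4)*(a - 3)*(a + 1)*(a + 2)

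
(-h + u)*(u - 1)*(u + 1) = -h*u^2 + h + u^3 - u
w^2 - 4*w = w*(w - 4)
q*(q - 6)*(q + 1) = q^3 - 5*q^2 - 6*q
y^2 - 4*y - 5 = (y - 5)*(y + 1)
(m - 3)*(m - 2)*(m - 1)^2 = m^4 - 7*m^3 + 17*m^2 - 17*m + 6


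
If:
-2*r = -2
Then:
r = 1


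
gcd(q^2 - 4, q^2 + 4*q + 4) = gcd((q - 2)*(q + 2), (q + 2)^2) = q + 2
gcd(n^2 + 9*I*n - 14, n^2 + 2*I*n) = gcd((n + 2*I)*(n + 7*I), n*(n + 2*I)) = n + 2*I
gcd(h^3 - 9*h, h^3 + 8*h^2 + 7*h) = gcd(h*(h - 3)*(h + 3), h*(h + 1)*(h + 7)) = h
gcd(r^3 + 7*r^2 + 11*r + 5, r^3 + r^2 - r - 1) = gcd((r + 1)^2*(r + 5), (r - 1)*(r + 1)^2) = r^2 + 2*r + 1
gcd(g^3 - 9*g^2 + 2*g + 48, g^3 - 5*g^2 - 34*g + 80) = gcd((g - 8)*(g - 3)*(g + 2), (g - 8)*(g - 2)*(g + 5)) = g - 8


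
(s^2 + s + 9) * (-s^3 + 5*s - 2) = -s^5 - s^4 - 4*s^3 + 3*s^2 + 43*s - 18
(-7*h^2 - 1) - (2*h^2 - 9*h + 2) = -9*h^2 + 9*h - 3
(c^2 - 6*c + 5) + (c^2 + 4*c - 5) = 2*c^2 - 2*c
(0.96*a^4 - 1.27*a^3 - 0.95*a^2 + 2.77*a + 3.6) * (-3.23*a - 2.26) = -3.1008*a^5 + 1.9325*a^4 + 5.9387*a^3 - 6.8001*a^2 - 17.8882*a - 8.136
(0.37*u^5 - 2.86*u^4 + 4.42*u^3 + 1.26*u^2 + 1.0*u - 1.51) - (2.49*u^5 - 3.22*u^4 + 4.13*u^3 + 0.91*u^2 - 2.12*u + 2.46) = -2.12*u^5 + 0.36*u^4 + 0.29*u^3 + 0.35*u^2 + 3.12*u - 3.97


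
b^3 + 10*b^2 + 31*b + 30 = (b + 2)*(b + 3)*(b + 5)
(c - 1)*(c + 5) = c^2 + 4*c - 5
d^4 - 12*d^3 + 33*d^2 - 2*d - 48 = (d - 8)*(d - 3)*(d - 2)*(d + 1)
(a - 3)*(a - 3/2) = a^2 - 9*a/2 + 9/2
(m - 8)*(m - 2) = m^2 - 10*m + 16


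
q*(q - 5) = q^2 - 5*q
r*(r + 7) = r^2 + 7*r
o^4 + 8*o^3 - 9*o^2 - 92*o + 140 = (o - 2)^2*(o + 5)*(o + 7)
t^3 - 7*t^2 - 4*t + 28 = (t - 7)*(t - 2)*(t + 2)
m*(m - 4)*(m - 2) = m^3 - 6*m^2 + 8*m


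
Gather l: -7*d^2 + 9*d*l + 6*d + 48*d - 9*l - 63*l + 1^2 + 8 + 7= -7*d^2 + 54*d + l*(9*d - 72) + 16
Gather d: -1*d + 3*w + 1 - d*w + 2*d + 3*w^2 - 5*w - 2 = d*(1 - w) + 3*w^2 - 2*w - 1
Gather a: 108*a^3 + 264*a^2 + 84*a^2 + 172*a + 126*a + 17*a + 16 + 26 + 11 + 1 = 108*a^3 + 348*a^2 + 315*a + 54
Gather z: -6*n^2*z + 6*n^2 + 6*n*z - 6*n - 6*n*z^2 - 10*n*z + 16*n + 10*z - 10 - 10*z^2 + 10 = 6*n^2 + 10*n + z^2*(-6*n - 10) + z*(-6*n^2 - 4*n + 10)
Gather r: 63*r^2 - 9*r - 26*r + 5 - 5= 63*r^2 - 35*r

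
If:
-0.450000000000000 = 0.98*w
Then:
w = -0.46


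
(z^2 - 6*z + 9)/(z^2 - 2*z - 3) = (z - 3)/(z + 1)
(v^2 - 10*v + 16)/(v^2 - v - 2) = (v - 8)/(v + 1)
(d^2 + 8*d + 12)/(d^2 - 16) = (d^2 + 8*d + 12)/(d^2 - 16)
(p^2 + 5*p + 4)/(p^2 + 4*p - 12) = (p^2 + 5*p + 4)/(p^2 + 4*p - 12)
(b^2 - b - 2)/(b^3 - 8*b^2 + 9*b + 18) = (b - 2)/(b^2 - 9*b + 18)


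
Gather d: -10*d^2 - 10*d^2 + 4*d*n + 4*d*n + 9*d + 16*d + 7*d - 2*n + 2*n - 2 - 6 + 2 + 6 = -20*d^2 + d*(8*n + 32)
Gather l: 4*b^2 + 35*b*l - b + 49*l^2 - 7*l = 4*b^2 - b + 49*l^2 + l*(35*b - 7)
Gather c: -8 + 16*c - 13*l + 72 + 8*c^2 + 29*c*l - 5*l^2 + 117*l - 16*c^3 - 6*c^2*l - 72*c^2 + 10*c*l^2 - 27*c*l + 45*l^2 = -16*c^3 + c^2*(-6*l - 64) + c*(10*l^2 + 2*l + 16) + 40*l^2 + 104*l + 64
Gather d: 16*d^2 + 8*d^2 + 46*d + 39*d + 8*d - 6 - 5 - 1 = 24*d^2 + 93*d - 12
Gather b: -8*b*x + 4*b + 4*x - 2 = b*(4 - 8*x) + 4*x - 2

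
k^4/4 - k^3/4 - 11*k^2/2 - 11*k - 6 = (k/2 + 1/2)*(k/2 + 1)*(k - 6)*(k + 2)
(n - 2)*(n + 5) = n^2 + 3*n - 10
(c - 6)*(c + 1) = c^2 - 5*c - 6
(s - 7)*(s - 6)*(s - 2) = s^3 - 15*s^2 + 68*s - 84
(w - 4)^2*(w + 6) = w^3 - 2*w^2 - 32*w + 96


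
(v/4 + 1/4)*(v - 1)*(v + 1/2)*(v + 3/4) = v^4/4 + 5*v^3/16 - 5*v^2/32 - 5*v/16 - 3/32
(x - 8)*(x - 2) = x^2 - 10*x + 16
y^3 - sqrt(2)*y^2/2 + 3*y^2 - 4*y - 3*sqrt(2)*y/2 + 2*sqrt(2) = (y - 1)*(y + 4)*(y - sqrt(2)/2)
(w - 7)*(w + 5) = w^2 - 2*w - 35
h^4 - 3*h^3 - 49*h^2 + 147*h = h*(h - 7)*(h - 3)*(h + 7)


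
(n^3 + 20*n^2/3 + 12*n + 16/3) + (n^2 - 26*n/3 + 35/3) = n^3 + 23*n^2/3 + 10*n/3 + 17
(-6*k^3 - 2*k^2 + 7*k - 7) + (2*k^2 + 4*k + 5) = -6*k^3 + 11*k - 2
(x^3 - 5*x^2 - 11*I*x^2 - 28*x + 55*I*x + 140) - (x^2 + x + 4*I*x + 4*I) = x^3 - 6*x^2 - 11*I*x^2 - 29*x + 51*I*x + 140 - 4*I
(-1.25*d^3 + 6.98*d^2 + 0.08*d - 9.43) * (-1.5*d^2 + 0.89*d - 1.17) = 1.875*d^5 - 11.5825*d^4 + 7.5547*d^3 + 6.0496*d^2 - 8.4863*d + 11.0331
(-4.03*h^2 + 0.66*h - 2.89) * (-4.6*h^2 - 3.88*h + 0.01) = 18.538*h^4 + 12.6004*h^3 + 10.6929*h^2 + 11.2198*h - 0.0289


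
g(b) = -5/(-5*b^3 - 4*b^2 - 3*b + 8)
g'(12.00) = 0.00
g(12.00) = 0.00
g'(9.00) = 0.00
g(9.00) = 0.00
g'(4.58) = -0.01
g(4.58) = 0.01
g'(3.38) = -0.02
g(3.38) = 0.02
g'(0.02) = -0.25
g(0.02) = -0.63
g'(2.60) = -0.05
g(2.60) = 0.04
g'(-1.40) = -0.32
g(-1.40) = -0.28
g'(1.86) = -0.18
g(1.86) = 0.11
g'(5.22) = -0.00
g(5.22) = 0.01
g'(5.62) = -0.00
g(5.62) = 0.00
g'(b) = -5*(15*b^2 + 8*b + 3)/(-5*b^3 - 4*b^2 - 3*b + 8)^2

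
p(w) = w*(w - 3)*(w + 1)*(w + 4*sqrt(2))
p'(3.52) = 192.65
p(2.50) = -35.69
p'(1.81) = -9.13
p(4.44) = 351.18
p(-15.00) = 35317.09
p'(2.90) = 89.83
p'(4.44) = 422.31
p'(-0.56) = 1.80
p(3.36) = 47.55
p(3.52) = 75.92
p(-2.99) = -95.05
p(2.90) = -9.68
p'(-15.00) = -10619.18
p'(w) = w*(w - 3)*(w + 1) + w*(w - 3)*(w + 4*sqrt(2)) + w*(w + 1)*(w + 4*sqrt(2)) + (w - 3)*(w + 1)*(w + 4*sqrt(2)) = 4*w^3 - 6*w^2 + 12*sqrt(2)*w^2 - 16*sqrt(2)*w - 6*w - 12*sqrt(2)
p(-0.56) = 4.47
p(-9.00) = 2888.48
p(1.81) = -45.19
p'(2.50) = 42.53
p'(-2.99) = 59.78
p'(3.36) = 162.43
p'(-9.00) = -1786.71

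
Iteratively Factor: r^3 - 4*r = (r + 2)*(r^2 - 2*r) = r*(r + 2)*(r - 2)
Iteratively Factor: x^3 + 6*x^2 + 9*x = (x + 3)*(x^2 + 3*x) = x*(x + 3)*(x + 3)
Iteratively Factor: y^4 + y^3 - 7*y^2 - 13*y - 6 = (y - 3)*(y^3 + 4*y^2 + 5*y + 2) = (y - 3)*(y + 1)*(y^2 + 3*y + 2) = (y - 3)*(y + 1)^2*(y + 2)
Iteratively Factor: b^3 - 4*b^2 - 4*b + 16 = (b - 2)*(b^2 - 2*b - 8) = (b - 2)*(b + 2)*(b - 4)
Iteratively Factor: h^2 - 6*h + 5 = (h - 1)*(h - 5)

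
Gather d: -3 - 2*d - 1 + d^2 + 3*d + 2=d^2 + d - 2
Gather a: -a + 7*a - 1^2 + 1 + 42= 6*a + 42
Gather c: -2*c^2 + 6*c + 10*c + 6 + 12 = -2*c^2 + 16*c + 18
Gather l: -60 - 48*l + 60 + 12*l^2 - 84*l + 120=12*l^2 - 132*l + 120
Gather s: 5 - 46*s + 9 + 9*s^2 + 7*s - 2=9*s^2 - 39*s + 12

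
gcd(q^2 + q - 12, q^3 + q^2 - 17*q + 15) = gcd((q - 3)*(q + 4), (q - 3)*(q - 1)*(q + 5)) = q - 3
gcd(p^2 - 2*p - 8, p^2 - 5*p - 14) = p + 2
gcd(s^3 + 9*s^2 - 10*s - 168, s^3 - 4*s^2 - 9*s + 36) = s - 4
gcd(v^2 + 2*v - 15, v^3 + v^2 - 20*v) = v + 5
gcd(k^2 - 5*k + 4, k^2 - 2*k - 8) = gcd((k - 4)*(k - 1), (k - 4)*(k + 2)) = k - 4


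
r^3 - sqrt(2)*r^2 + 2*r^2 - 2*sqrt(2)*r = r*(r + 2)*(r - sqrt(2))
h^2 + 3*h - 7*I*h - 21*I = (h + 3)*(h - 7*I)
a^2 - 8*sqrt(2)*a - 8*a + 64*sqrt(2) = (a - 8)*(a - 8*sqrt(2))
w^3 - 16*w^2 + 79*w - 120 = (w - 8)*(w - 5)*(w - 3)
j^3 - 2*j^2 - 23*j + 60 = (j - 4)*(j - 3)*(j + 5)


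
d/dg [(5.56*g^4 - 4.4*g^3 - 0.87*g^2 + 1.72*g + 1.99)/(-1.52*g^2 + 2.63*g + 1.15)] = (-16.9024*g^5 + 50.5564*g^4 + 2.432*g^3 - 14.8537*g^2 + 4.0486*g - 3.2557)/(2.3104*g^4 - 7.9952*g^3 + 3.4209*g^2 + 6.049*g + 1.3225)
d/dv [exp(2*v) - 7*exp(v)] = (2*exp(v) - 7)*exp(v)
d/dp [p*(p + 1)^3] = (p + 1)^2*(4*p + 1)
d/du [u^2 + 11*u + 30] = 2*u + 11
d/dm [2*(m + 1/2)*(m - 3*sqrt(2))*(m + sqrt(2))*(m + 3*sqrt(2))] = 8*m^3 + 3*m^2 + 6*sqrt(2)*m^2 - 72*m + 2*sqrt(2)*m - 36*sqrt(2) - 18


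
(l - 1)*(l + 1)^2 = l^3 + l^2 - l - 1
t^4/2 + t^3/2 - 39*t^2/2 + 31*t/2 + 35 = (t/2 + 1/2)*(t - 5)*(t - 2)*(t + 7)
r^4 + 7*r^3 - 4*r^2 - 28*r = r*(r - 2)*(r + 2)*(r + 7)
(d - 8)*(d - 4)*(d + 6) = d^3 - 6*d^2 - 40*d + 192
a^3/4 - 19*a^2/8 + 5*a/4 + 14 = (a/4 + 1/2)*(a - 8)*(a - 7/2)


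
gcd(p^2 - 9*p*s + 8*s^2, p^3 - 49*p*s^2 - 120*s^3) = p - 8*s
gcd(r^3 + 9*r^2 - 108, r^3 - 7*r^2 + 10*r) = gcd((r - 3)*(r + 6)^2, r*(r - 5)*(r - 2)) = 1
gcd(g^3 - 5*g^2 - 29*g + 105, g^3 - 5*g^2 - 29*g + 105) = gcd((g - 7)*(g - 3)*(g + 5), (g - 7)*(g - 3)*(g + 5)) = g^3 - 5*g^2 - 29*g + 105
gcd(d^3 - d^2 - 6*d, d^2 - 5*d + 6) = d - 3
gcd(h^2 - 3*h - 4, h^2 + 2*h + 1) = h + 1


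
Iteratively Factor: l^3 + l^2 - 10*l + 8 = (l + 4)*(l^2 - 3*l + 2) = (l - 2)*(l + 4)*(l - 1)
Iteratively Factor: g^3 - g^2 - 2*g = (g - 2)*(g^2 + g) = g*(g - 2)*(g + 1)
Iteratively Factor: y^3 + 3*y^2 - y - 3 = (y + 1)*(y^2 + 2*y - 3) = (y + 1)*(y + 3)*(y - 1)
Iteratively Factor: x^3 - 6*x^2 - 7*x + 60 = (x - 4)*(x^2 - 2*x - 15) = (x - 5)*(x - 4)*(x + 3)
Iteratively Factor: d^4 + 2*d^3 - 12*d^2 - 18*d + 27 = (d - 1)*(d^3 + 3*d^2 - 9*d - 27) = (d - 1)*(d + 3)*(d^2 - 9) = (d - 3)*(d - 1)*(d + 3)*(d + 3)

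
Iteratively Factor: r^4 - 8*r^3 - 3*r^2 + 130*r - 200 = (r + 4)*(r^3 - 12*r^2 + 45*r - 50) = (r - 2)*(r + 4)*(r^2 - 10*r + 25) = (r - 5)*(r - 2)*(r + 4)*(r - 5)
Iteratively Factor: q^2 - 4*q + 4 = (q - 2)*(q - 2)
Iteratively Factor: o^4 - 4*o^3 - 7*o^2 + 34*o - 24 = (o + 3)*(o^3 - 7*o^2 + 14*o - 8) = (o - 2)*(o + 3)*(o^2 - 5*o + 4) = (o - 2)*(o - 1)*(o + 3)*(o - 4)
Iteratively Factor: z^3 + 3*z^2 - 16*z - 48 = (z + 3)*(z^2 - 16) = (z - 4)*(z + 3)*(z + 4)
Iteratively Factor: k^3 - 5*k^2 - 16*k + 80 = (k - 4)*(k^2 - k - 20) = (k - 5)*(k - 4)*(k + 4)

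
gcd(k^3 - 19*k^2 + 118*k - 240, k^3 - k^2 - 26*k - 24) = k - 6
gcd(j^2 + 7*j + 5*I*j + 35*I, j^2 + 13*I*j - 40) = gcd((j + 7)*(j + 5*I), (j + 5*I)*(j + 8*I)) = j + 5*I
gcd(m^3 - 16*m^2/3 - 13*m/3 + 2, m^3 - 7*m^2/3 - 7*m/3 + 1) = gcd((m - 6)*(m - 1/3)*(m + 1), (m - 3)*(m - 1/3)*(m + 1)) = m^2 + 2*m/3 - 1/3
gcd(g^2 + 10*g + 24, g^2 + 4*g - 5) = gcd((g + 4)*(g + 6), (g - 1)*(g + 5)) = 1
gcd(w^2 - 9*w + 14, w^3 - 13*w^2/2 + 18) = w - 2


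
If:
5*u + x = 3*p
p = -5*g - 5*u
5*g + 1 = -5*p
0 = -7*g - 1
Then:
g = -1/7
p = -2/35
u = 27/175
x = -33/35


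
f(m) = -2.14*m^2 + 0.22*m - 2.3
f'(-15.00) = 64.42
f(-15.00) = -487.10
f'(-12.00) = 51.58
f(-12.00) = -313.10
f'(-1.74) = 7.67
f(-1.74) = -9.16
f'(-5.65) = 24.40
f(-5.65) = -71.86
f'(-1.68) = 7.41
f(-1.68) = -8.71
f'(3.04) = -12.79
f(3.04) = -21.41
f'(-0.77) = 3.52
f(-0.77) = -3.74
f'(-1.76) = 7.75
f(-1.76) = -9.32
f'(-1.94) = 8.52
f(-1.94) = -10.78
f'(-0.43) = 2.06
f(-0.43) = -2.79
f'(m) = 0.22 - 4.28*m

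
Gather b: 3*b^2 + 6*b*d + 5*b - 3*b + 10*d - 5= 3*b^2 + b*(6*d + 2) + 10*d - 5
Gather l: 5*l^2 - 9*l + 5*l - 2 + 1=5*l^2 - 4*l - 1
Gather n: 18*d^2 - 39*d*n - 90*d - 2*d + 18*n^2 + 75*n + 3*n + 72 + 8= 18*d^2 - 92*d + 18*n^2 + n*(78 - 39*d) + 80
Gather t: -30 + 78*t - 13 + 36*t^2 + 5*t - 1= 36*t^2 + 83*t - 44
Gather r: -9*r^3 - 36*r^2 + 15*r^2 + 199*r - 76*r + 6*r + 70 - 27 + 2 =-9*r^3 - 21*r^2 + 129*r + 45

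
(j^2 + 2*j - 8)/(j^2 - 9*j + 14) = (j + 4)/(j - 7)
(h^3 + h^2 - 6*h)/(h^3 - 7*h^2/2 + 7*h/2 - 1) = 2*h*(h + 3)/(2*h^2 - 3*h + 1)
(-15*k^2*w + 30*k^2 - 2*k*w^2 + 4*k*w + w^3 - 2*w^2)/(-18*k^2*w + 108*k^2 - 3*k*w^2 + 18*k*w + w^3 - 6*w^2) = (-5*k*w + 10*k + w^2 - 2*w)/(-6*k*w + 36*k + w^2 - 6*w)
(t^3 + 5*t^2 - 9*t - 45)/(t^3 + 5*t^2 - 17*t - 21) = (t^2 + 8*t + 15)/(t^2 + 8*t + 7)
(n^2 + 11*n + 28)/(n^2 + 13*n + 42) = (n + 4)/(n + 6)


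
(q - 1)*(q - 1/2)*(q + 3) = q^3 + 3*q^2/2 - 4*q + 3/2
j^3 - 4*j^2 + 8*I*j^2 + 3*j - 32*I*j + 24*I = (j - 3)*(j - 1)*(j + 8*I)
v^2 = v^2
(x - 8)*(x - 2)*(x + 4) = x^3 - 6*x^2 - 24*x + 64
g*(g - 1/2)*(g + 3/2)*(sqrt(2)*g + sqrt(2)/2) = sqrt(2)*g^4 + 3*sqrt(2)*g^3/2 - sqrt(2)*g^2/4 - 3*sqrt(2)*g/8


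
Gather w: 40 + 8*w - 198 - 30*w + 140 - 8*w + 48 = 30 - 30*w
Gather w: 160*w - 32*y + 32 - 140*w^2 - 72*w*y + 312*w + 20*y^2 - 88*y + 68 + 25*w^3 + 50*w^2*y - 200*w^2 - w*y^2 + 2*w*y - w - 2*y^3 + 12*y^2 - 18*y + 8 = 25*w^3 + w^2*(50*y - 340) + w*(-y^2 - 70*y + 471) - 2*y^3 + 32*y^2 - 138*y + 108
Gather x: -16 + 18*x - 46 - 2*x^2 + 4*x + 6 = -2*x^2 + 22*x - 56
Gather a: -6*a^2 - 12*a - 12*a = -6*a^2 - 24*a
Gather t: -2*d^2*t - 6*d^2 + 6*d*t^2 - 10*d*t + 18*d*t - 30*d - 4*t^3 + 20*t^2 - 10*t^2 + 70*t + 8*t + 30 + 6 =-6*d^2 - 30*d - 4*t^3 + t^2*(6*d + 10) + t*(-2*d^2 + 8*d + 78) + 36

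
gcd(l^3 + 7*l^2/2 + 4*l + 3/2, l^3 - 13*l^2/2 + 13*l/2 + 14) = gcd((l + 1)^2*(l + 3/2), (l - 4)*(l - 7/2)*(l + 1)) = l + 1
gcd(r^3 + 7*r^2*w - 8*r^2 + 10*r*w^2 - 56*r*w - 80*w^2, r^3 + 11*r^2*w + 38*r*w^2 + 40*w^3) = r^2 + 7*r*w + 10*w^2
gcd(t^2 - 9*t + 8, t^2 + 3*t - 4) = t - 1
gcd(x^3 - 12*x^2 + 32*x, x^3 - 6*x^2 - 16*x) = x^2 - 8*x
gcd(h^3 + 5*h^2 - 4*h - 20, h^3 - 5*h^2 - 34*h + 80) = h^2 + 3*h - 10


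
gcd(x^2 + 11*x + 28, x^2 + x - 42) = x + 7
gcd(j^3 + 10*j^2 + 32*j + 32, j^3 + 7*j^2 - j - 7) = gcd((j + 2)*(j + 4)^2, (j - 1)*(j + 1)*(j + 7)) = 1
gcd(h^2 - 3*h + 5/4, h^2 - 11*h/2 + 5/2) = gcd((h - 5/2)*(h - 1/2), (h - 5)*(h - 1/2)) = h - 1/2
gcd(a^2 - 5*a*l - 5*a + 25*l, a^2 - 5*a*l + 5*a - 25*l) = a - 5*l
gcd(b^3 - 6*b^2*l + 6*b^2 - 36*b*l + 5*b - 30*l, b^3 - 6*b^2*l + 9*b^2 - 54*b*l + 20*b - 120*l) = b^2 - 6*b*l + 5*b - 30*l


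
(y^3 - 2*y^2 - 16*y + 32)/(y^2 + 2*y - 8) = y - 4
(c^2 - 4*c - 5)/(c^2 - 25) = (c + 1)/(c + 5)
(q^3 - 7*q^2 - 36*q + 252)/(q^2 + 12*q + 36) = (q^2 - 13*q + 42)/(q + 6)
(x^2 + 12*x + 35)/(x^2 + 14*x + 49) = (x + 5)/(x + 7)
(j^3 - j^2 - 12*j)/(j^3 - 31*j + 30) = j*(j^2 - j - 12)/(j^3 - 31*j + 30)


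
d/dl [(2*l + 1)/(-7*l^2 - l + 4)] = (-14*l^2 - 2*l + (2*l + 1)*(14*l + 1) + 8)/(7*l^2 + l - 4)^2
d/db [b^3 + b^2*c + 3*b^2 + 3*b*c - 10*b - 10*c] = 3*b^2 + 2*b*c + 6*b + 3*c - 10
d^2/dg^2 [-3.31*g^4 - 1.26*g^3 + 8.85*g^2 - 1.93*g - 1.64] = -39.72*g^2 - 7.56*g + 17.7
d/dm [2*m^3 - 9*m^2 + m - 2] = 6*m^2 - 18*m + 1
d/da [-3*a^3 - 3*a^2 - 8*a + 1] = -9*a^2 - 6*a - 8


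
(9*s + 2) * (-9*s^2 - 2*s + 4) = -81*s^3 - 36*s^2 + 32*s + 8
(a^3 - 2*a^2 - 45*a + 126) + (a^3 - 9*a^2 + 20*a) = 2*a^3 - 11*a^2 - 25*a + 126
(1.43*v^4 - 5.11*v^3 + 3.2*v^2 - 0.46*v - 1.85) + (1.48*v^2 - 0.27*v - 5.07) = 1.43*v^4 - 5.11*v^3 + 4.68*v^2 - 0.73*v - 6.92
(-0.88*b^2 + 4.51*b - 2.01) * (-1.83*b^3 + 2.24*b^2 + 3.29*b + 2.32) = 1.6104*b^5 - 10.2245*b^4 + 10.8855*b^3 + 8.2939*b^2 + 3.8503*b - 4.6632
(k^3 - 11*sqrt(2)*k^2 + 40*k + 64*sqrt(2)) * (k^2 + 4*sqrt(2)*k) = k^5 - 7*sqrt(2)*k^4 - 48*k^3 + 224*sqrt(2)*k^2 + 512*k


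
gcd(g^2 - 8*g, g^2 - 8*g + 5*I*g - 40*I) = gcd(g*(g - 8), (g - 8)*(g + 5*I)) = g - 8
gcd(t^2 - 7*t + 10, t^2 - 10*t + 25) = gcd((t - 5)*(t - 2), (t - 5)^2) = t - 5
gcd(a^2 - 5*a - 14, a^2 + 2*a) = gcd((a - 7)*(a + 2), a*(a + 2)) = a + 2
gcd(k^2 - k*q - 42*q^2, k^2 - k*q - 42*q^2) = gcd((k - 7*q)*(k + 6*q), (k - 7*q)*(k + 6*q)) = -k^2 + k*q + 42*q^2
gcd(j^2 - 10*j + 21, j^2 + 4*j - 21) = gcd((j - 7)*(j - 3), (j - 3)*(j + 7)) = j - 3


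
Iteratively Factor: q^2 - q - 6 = (q - 3)*(q + 2)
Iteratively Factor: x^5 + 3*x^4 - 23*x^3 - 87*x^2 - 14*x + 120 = (x - 1)*(x^4 + 4*x^3 - 19*x^2 - 106*x - 120) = (x - 1)*(x + 3)*(x^3 + x^2 - 22*x - 40) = (x - 1)*(x + 3)*(x + 4)*(x^2 - 3*x - 10) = (x - 5)*(x - 1)*(x + 3)*(x + 4)*(x + 2)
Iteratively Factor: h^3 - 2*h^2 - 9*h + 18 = (h - 2)*(h^2 - 9) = (h - 2)*(h + 3)*(h - 3)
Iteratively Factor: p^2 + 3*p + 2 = (p + 1)*(p + 2)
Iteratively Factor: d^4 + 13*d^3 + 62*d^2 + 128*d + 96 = (d + 2)*(d^3 + 11*d^2 + 40*d + 48) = (d + 2)*(d + 4)*(d^2 + 7*d + 12) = (d + 2)*(d + 4)^2*(d + 3)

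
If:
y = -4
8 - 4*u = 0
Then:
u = 2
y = -4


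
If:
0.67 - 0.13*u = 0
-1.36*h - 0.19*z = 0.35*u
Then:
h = -0.139705882352941*z - 1.32635746606335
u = 5.15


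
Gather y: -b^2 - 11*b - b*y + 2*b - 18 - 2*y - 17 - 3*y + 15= -b^2 - 9*b + y*(-b - 5) - 20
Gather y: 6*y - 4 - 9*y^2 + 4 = -9*y^2 + 6*y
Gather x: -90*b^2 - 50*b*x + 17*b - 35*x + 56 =-90*b^2 + 17*b + x*(-50*b - 35) + 56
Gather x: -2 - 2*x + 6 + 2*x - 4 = 0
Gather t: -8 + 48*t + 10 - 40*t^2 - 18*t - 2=-40*t^2 + 30*t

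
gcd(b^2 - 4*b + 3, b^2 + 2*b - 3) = b - 1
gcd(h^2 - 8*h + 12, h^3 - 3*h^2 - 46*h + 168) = h - 6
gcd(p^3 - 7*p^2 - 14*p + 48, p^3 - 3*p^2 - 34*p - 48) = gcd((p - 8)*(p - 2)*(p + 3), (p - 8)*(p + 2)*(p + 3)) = p^2 - 5*p - 24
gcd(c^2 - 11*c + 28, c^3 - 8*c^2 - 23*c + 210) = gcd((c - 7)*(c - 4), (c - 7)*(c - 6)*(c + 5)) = c - 7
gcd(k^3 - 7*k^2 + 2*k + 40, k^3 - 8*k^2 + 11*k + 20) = k^2 - 9*k + 20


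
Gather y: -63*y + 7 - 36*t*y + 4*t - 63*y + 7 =4*t + y*(-36*t - 126) + 14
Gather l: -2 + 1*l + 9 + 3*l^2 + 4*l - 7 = 3*l^2 + 5*l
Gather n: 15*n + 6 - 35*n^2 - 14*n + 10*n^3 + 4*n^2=10*n^3 - 31*n^2 + n + 6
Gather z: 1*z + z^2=z^2 + z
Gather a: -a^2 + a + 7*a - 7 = -a^2 + 8*a - 7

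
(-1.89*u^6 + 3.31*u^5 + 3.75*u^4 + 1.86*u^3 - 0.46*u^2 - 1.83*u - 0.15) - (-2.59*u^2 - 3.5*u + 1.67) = -1.89*u^6 + 3.31*u^5 + 3.75*u^4 + 1.86*u^3 + 2.13*u^2 + 1.67*u - 1.82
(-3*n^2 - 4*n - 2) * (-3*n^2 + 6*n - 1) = 9*n^4 - 6*n^3 - 15*n^2 - 8*n + 2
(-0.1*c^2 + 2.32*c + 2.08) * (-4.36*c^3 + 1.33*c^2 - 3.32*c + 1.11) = 0.436*c^5 - 10.2482*c^4 - 5.6512*c^3 - 5.047*c^2 - 4.3304*c + 2.3088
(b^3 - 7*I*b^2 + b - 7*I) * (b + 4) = b^4 + 4*b^3 - 7*I*b^3 + b^2 - 28*I*b^2 + 4*b - 7*I*b - 28*I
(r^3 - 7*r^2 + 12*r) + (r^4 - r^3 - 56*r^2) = r^4 - 63*r^2 + 12*r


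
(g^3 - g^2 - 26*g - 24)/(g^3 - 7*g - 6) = (g^2 - 2*g - 24)/(g^2 - g - 6)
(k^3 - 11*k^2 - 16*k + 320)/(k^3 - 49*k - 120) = (k - 8)/(k + 3)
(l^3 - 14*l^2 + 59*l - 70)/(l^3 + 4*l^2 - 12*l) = (l^2 - 12*l + 35)/(l*(l + 6))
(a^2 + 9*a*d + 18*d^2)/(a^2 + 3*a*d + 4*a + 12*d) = (a + 6*d)/(a + 4)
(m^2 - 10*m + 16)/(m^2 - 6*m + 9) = (m^2 - 10*m + 16)/(m^2 - 6*m + 9)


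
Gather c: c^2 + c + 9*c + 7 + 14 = c^2 + 10*c + 21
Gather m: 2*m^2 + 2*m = 2*m^2 + 2*m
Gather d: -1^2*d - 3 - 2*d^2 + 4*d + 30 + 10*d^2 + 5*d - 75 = 8*d^2 + 8*d - 48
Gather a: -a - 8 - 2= -a - 10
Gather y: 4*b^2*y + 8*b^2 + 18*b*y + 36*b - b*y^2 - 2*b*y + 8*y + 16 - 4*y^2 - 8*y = 8*b^2 + 36*b + y^2*(-b - 4) + y*(4*b^2 + 16*b) + 16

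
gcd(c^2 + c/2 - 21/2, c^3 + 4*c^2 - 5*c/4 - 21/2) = c + 7/2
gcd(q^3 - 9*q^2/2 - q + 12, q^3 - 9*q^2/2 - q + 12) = q^3 - 9*q^2/2 - q + 12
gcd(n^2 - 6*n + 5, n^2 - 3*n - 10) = n - 5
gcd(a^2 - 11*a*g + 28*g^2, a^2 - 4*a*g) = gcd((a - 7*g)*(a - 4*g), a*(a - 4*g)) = a - 4*g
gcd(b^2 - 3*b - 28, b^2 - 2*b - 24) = b + 4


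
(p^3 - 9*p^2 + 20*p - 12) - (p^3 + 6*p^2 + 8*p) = -15*p^2 + 12*p - 12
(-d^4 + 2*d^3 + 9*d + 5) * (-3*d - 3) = 3*d^5 - 3*d^4 - 6*d^3 - 27*d^2 - 42*d - 15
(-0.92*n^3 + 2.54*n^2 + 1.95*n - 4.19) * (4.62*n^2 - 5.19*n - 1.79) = -4.2504*n^5 + 16.5096*n^4 - 2.5268*n^3 - 34.0249*n^2 + 18.2556*n + 7.5001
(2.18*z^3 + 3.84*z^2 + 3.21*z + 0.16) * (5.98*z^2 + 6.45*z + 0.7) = 13.0364*z^5 + 37.0242*z^4 + 45.4898*z^3 + 24.3493*z^2 + 3.279*z + 0.112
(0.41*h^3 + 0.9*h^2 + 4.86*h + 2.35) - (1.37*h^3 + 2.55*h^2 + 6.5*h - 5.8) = -0.96*h^3 - 1.65*h^2 - 1.64*h + 8.15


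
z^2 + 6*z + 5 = (z + 1)*(z + 5)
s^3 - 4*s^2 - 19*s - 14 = (s - 7)*(s + 1)*(s + 2)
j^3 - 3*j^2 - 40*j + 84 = (j - 7)*(j - 2)*(j + 6)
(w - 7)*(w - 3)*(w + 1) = w^3 - 9*w^2 + 11*w + 21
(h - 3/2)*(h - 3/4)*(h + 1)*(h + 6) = h^4 + 19*h^3/4 - 69*h^2/8 - 45*h/8 + 27/4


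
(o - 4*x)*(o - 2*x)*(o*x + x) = o^3*x - 6*o^2*x^2 + o^2*x + 8*o*x^3 - 6*o*x^2 + 8*x^3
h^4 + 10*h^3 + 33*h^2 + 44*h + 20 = (h + 1)*(h + 2)^2*(h + 5)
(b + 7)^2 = b^2 + 14*b + 49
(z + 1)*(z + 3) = z^2 + 4*z + 3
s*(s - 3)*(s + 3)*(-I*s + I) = -I*s^4 + I*s^3 + 9*I*s^2 - 9*I*s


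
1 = 1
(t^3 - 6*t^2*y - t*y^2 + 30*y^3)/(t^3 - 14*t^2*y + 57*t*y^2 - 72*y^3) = (t^2 - 3*t*y - 10*y^2)/(t^2 - 11*t*y + 24*y^2)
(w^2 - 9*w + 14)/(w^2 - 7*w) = (w - 2)/w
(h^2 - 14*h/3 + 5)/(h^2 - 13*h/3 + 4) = (3*h - 5)/(3*h - 4)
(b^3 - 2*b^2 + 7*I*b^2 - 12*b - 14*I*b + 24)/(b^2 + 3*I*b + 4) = (b^2 + b*(-2 + 3*I) - 6*I)/(b - I)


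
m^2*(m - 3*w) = m^3 - 3*m^2*w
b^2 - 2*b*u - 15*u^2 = (b - 5*u)*(b + 3*u)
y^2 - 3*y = y*(y - 3)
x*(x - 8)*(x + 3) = x^3 - 5*x^2 - 24*x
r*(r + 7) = r^2 + 7*r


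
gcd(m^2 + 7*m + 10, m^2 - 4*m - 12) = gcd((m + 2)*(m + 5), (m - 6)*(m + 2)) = m + 2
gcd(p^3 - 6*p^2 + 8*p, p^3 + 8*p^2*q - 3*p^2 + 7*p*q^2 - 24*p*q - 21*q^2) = 1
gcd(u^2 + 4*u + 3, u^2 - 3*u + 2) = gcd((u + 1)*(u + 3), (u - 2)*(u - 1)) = 1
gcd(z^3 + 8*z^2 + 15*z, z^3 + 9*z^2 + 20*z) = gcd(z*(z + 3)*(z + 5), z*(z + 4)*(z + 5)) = z^2 + 5*z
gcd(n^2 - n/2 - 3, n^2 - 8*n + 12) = n - 2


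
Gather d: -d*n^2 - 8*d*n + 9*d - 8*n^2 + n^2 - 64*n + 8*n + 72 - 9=d*(-n^2 - 8*n + 9) - 7*n^2 - 56*n + 63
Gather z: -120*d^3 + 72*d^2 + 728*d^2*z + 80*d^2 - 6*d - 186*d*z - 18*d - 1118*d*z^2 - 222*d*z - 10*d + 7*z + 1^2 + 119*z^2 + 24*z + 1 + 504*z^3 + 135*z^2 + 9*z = -120*d^3 + 152*d^2 - 34*d + 504*z^3 + z^2*(254 - 1118*d) + z*(728*d^2 - 408*d + 40) + 2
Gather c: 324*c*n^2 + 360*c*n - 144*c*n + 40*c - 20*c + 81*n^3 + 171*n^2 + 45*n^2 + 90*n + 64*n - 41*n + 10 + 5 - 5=c*(324*n^2 + 216*n + 20) + 81*n^3 + 216*n^2 + 113*n + 10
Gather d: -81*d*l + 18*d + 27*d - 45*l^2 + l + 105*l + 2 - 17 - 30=d*(45 - 81*l) - 45*l^2 + 106*l - 45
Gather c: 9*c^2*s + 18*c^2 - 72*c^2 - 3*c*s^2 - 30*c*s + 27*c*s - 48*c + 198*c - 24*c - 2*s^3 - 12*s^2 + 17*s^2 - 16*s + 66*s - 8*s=c^2*(9*s - 54) + c*(-3*s^2 - 3*s + 126) - 2*s^3 + 5*s^2 + 42*s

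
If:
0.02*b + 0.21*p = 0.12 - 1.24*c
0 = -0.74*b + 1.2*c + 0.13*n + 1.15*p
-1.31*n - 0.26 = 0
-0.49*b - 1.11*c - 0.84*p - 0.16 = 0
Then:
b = -0.21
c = 0.14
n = -0.20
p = -0.26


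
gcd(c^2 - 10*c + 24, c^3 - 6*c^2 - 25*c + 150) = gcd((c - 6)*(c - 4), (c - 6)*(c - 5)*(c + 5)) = c - 6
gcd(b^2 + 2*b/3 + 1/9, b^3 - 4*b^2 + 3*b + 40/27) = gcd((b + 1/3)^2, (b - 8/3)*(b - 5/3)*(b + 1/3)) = b + 1/3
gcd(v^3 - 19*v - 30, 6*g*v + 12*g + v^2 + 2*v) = v + 2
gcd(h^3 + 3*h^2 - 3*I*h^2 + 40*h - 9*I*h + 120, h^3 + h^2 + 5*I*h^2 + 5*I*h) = h + 5*I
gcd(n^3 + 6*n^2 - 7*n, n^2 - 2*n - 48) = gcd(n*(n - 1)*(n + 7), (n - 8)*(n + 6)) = 1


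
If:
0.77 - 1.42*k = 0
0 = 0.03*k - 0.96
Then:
No Solution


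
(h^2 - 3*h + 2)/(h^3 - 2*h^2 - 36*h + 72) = (h - 1)/(h^2 - 36)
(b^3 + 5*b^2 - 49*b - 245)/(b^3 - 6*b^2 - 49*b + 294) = (b + 5)/(b - 6)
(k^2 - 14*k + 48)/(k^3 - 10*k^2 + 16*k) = (k - 6)/(k*(k - 2))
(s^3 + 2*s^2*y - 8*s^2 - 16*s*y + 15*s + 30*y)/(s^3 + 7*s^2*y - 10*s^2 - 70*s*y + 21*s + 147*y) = (s^2 + 2*s*y - 5*s - 10*y)/(s^2 + 7*s*y - 7*s - 49*y)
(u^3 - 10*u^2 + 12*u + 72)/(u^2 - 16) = (u^3 - 10*u^2 + 12*u + 72)/(u^2 - 16)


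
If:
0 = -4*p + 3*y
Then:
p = 3*y/4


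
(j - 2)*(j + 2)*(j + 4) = j^3 + 4*j^2 - 4*j - 16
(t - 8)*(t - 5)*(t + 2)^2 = t^4 - 9*t^3 - 8*t^2 + 108*t + 160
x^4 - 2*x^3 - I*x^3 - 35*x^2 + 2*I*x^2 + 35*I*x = x*(x - 7)*(x + 5)*(x - I)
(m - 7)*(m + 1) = m^2 - 6*m - 7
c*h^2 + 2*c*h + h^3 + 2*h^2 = h*(c + h)*(h + 2)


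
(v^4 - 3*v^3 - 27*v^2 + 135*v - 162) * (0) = 0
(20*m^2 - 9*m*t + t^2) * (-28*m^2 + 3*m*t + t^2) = -560*m^4 + 312*m^3*t - 35*m^2*t^2 - 6*m*t^3 + t^4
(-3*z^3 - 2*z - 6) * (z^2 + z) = -3*z^5 - 3*z^4 - 2*z^3 - 8*z^2 - 6*z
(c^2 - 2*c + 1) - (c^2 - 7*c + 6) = 5*c - 5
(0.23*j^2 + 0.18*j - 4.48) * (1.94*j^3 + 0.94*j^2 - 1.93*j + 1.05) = 0.4462*j^5 + 0.5654*j^4 - 8.9659*j^3 - 4.3171*j^2 + 8.8354*j - 4.704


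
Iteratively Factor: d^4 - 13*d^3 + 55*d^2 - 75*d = (d)*(d^3 - 13*d^2 + 55*d - 75) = d*(d - 5)*(d^2 - 8*d + 15) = d*(d - 5)^2*(d - 3)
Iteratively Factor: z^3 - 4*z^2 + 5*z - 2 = (z - 1)*(z^2 - 3*z + 2) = (z - 1)^2*(z - 2)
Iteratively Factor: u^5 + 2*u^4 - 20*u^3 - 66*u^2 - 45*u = (u + 3)*(u^4 - u^3 - 17*u^2 - 15*u) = (u + 3)^2*(u^3 - 4*u^2 - 5*u) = u*(u + 3)^2*(u^2 - 4*u - 5) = u*(u - 5)*(u + 3)^2*(u + 1)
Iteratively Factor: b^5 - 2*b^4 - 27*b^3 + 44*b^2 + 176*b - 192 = (b - 1)*(b^4 - b^3 - 28*b^2 + 16*b + 192) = (b - 4)*(b - 1)*(b^3 + 3*b^2 - 16*b - 48) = (b - 4)*(b - 1)*(b + 3)*(b^2 - 16) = (b - 4)*(b - 1)*(b + 3)*(b + 4)*(b - 4)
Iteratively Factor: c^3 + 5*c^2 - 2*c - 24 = (c + 4)*(c^2 + c - 6) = (c - 2)*(c + 4)*(c + 3)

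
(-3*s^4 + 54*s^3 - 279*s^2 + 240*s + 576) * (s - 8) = -3*s^5 + 78*s^4 - 711*s^3 + 2472*s^2 - 1344*s - 4608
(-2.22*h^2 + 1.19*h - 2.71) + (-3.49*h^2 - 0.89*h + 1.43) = -5.71*h^2 + 0.3*h - 1.28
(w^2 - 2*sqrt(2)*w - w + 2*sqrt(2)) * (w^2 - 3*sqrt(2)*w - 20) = w^4 - 5*sqrt(2)*w^3 - w^3 - 8*w^2 + 5*sqrt(2)*w^2 + 8*w + 40*sqrt(2)*w - 40*sqrt(2)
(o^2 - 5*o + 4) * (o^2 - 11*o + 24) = o^4 - 16*o^3 + 83*o^2 - 164*o + 96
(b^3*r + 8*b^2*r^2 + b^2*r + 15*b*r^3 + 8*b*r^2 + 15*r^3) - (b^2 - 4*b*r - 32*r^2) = b^3*r + 8*b^2*r^2 + b^2*r - b^2 + 15*b*r^3 + 8*b*r^2 + 4*b*r + 15*r^3 + 32*r^2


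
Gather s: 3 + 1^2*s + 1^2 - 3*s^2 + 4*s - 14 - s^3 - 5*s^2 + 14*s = -s^3 - 8*s^2 + 19*s - 10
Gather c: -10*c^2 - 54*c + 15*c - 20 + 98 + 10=-10*c^2 - 39*c + 88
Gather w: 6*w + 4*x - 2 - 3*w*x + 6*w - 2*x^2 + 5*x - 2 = w*(12 - 3*x) - 2*x^2 + 9*x - 4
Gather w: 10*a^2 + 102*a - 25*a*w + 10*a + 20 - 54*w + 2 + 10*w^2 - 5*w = 10*a^2 + 112*a + 10*w^2 + w*(-25*a - 59) + 22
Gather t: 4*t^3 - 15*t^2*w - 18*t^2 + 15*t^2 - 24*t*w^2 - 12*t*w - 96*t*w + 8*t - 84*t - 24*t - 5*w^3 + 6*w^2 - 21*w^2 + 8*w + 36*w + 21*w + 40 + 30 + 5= 4*t^3 + t^2*(-15*w - 3) + t*(-24*w^2 - 108*w - 100) - 5*w^3 - 15*w^2 + 65*w + 75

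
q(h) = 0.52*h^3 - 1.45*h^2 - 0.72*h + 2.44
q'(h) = 1.56*h^2 - 2.9*h - 0.72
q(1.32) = 0.16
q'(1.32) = -1.83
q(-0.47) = 2.40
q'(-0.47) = 0.99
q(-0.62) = 2.21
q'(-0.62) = 1.68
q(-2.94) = -21.19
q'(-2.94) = 21.29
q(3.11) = 1.82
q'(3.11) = 5.35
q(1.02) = 0.75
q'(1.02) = -2.05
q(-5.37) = -116.03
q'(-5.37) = 59.84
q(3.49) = 4.37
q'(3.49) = 8.16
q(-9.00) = -487.61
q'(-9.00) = 151.74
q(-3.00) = -22.49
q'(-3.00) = 22.02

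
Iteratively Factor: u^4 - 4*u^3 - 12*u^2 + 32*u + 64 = (u + 2)*(u^3 - 6*u^2 + 32) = (u - 4)*(u + 2)*(u^2 - 2*u - 8) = (u - 4)*(u + 2)^2*(u - 4)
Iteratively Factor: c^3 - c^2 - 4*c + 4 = (c + 2)*(c^2 - 3*c + 2) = (c - 2)*(c + 2)*(c - 1)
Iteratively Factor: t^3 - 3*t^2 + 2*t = (t - 2)*(t^2 - t) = (t - 2)*(t - 1)*(t)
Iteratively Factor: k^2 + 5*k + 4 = (k + 4)*(k + 1)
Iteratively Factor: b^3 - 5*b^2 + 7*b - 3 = (b - 3)*(b^2 - 2*b + 1) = (b - 3)*(b - 1)*(b - 1)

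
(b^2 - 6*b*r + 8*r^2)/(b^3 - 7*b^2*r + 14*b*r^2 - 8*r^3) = 1/(b - r)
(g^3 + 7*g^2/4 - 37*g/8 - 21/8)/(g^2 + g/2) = g + 5/4 - 21/(4*g)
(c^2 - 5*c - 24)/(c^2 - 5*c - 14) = (-c^2 + 5*c + 24)/(-c^2 + 5*c + 14)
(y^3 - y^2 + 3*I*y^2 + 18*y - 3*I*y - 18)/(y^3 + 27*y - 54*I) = (y - 1)/(y - 3*I)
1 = 1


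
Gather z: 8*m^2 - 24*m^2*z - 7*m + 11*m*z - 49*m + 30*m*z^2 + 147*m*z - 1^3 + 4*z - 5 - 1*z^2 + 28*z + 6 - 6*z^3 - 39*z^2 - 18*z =8*m^2 - 56*m - 6*z^3 + z^2*(30*m - 40) + z*(-24*m^2 + 158*m + 14)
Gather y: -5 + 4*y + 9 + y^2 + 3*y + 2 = y^2 + 7*y + 6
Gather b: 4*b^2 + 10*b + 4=4*b^2 + 10*b + 4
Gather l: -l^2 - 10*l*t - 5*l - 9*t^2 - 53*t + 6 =-l^2 + l*(-10*t - 5) - 9*t^2 - 53*t + 6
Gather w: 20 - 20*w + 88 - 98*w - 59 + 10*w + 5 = 54 - 108*w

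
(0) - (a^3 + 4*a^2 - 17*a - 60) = -a^3 - 4*a^2 + 17*a + 60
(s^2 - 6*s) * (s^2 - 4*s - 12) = s^4 - 10*s^3 + 12*s^2 + 72*s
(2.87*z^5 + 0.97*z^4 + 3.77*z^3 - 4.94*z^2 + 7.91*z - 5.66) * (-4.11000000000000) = -11.7957*z^5 - 3.9867*z^4 - 15.4947*z^3 + 20.3034*z^2 - 32.5101*z + 23.2626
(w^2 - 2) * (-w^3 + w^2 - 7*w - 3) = -w^5 + w^4 - 5*w^3 - 5*w^2 + 14*w + 6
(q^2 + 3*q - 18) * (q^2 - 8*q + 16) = q^4 - 5*q^3 - 26*q^2 + 192*q - 288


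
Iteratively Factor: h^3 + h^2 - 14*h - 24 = (h - 4)*(h^2 + 5*h + 6) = (h - 4)*(h + 2)*(h + 3)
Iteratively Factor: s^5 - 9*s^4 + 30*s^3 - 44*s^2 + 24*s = (s - 2)*(s^4 - 7*s^3 + 16*s^2 - 12*s) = (s - 3)*(s - 2)*(s^3 - 4*s^2 + 4*s) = (s - 3)*(s - 2)^2*(s^2 - 2*s) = s*(s - 3)*(s - 2)^2*(s - 2)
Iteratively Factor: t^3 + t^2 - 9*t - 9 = (t + 3)*(t^2 - 2*t - 3) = (t + 1)*(t + 3)*(t - 3)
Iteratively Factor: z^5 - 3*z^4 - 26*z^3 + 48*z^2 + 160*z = (z - 4)*(z^4 + z^3 - 22*z^2 - 40*z) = (z - 5)*(z - 4)*(z^3 + 6*z^2 + 8*z) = z*(z - 5)*(z - 4)*(z^2 + 6*z + 8) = z*(z - 5)*(z - 4)*(z + 2)*(z + 4)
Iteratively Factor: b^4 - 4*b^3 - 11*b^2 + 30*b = (b - 2)*(b^3 - 2*b^2 - 15*b) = (b - 2)*(b + 3)*(b^2 - 5*b) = b*(b - 2)*(b + 3)*(b - 5)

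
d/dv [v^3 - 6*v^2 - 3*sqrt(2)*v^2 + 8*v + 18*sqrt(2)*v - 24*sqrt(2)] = 3*v^2 - 12*v - 6*sqrt(2)*v + 8 + 18*sqrt(2)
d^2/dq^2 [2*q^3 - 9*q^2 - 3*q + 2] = 12*q - 18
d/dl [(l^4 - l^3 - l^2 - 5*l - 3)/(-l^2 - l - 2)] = (-2*l^5 - 2*l^4 - 6*l^3 + 2*l^2 - 2*l + 7)/(l^4 + 2*l^3 + 5*l^2 + 4*l + 4)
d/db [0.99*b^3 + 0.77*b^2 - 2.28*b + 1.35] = 2.97*b^2 + 1.54*b - 2.28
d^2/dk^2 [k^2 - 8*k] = 2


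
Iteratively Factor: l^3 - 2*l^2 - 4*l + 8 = (l + 2)*(l^2 - 4*l + 4) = (l - 2)*(l + 2)*(l - 2)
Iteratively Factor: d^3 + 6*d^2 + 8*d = (d + 2)*(d^2 + 4*d) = d*(d + 2)*(d + 4)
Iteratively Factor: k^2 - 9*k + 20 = (k - 5)*(k - 4)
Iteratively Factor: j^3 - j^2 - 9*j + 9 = (j - 3)*(j^2 + 2*j - 3) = (j - 3)*(j + 3)*(j - 1)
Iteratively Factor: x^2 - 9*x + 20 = (x - 5)*(x - 4)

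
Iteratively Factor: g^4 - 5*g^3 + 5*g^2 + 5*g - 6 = (g - 1)*(g^3 - 4*g^2 + g + 6) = (g - 1)*(g + 1)*(g^2 - 5*g + 6) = (g - 3)*(g - 1)*(g + 1)*(g - 2)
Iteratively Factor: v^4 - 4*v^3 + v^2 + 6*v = (v - 2)*(v^3 - 2*v^2 - 3*v) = v*(v - 2)*(v^2 - 2*v - 3) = v*(v - 3)*(v - 2)*(v + 1)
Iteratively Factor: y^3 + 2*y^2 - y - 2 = (y - 1)*(y^2 + 3*y + 2) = (y - 1)*(y + 2)*(y + 1)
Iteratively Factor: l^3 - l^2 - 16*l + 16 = (l + 4)*(l^2 - 5*l + 4) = (l - 4)*(l + 4)*(l - 1)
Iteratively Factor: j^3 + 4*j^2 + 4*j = (j + 2)*(j^2 + 2*j) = (j + 2)^2*(j)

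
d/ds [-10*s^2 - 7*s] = -20*s - 7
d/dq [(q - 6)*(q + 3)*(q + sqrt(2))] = 3*q^2 - 6*q + 2*sqrt(2)*q - 18 - 3*sqrt(2)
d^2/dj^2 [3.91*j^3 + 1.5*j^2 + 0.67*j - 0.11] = 23.46*j + 3.0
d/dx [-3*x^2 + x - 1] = 1 - 6*x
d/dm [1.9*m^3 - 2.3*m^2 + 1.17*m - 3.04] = 5.7*m^2 - 4.6*m + 1.17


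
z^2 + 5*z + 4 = (z + 1)*(z + 4)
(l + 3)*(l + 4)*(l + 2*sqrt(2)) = l^3 + 2*sqrt(2)*l^2 + 7*l^2 + 12*l + 14*sqrt(2)*l + 24*sqrt(2)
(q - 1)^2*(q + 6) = q^3 + 4*q^2 - 11*q + 6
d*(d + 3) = d^2 + 3*d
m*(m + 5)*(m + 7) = m^3 + 12*m^2 + 35*m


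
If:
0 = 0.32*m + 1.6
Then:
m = -5.00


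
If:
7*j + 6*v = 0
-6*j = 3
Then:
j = -1/2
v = 7/12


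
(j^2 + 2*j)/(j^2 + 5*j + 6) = j/(j + 3)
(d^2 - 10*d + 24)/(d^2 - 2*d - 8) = (d - 6)/(d + 2)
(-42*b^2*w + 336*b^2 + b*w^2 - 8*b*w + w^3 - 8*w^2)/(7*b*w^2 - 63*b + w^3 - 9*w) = (-6*b*w + 48*b + w^2 - 8*w)/(w^2 - 9)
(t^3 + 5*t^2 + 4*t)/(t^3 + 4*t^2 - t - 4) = t/(t - 1)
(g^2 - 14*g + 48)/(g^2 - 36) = (g - 8)/(g + 6)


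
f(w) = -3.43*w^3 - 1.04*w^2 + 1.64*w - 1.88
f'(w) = -10.29*w^2 - 2.08*w + 1.64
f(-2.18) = 25.14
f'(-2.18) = -42.73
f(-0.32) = -2.40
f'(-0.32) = 1.25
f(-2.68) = 52.28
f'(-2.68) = -66.69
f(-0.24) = -2.29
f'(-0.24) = 1.55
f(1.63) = -16.82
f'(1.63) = -29.09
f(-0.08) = -2.02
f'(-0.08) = 1.74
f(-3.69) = 150.24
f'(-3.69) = -130.79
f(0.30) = -1.57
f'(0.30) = 0.09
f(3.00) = -98.93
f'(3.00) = -97.21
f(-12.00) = 5755.72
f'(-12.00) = -1455.16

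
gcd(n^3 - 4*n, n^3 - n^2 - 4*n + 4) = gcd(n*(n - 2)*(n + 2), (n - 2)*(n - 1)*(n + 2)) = n^2 - 4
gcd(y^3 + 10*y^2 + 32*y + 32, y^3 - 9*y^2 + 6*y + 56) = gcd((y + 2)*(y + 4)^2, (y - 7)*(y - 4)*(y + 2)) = y + 2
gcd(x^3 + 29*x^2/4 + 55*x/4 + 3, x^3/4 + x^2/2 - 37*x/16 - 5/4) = x + 4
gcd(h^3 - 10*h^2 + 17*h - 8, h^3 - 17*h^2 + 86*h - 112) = h - 8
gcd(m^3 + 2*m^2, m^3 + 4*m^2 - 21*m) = m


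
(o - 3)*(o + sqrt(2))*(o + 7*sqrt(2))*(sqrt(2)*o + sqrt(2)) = sqrt(2)*o^4 - 2*sqrt(2)*o^3 + 16*o^3 - 32*o^2 + 11*sqrt(2)*o^2 - 48*o - 28*sqrt(2)*o - 42*sqrt(2)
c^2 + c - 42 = (c - 6)*(c + 7)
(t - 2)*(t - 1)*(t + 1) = t^3 - 2*t^2 - t + 2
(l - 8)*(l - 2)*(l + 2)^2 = l^4 - 6*l^3 - 20*l^2 + 24*l + 64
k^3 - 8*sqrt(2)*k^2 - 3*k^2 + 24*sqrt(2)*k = k*(k - 3)*(k - 8*sqrt(2))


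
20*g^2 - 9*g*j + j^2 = (-5*g + j)*(-4*g + j)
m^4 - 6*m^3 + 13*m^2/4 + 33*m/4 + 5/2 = (m - 5)*(m - 2)*(m + 1/2)^2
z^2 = z^2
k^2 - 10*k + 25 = (k - 5)^2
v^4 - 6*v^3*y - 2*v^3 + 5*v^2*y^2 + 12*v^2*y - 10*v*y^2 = v*(v - 2)*(v - 5*y)*(v - y)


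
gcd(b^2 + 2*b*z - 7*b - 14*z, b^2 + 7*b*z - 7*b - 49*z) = b - 7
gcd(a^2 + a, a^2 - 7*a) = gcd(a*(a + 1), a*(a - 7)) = a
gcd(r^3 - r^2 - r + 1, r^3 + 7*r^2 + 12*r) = 1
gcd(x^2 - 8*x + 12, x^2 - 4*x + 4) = x - 2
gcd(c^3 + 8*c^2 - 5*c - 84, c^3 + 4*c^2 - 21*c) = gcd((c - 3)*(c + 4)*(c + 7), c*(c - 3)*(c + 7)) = c^2 + 4*c - 21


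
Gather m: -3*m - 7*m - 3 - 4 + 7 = -10*m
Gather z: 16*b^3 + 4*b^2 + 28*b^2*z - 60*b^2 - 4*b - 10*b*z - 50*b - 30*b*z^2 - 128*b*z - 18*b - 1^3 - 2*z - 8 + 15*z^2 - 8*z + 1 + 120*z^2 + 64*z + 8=16*b^3 - 56*b^2 - 72*b + z^2*(135 - 30*b) + z*(28*b^2 - 138*b + 54)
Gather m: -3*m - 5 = -3*m - 5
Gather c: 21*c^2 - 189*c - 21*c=21*c^2 - 210*c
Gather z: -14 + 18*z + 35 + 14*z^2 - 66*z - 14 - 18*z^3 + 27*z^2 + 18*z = -18*z^3 + 41*z^2 - 30*z + 7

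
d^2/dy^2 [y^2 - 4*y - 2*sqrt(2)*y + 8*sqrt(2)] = 2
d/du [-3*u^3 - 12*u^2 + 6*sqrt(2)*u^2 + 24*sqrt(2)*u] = -9*u^2 - 24*u + 12*sqrt(2)*u + 24*sqrt(2)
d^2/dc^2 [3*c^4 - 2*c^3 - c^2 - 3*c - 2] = 36*c^2 - 12*c - 2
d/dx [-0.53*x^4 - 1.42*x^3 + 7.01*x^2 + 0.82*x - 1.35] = -2.12*x^3 - 4.26*x^2 + 14.02*x + 0.82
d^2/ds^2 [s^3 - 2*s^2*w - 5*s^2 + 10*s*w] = 6*s - 4*w - 10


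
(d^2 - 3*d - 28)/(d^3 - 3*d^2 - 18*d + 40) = (d - 7)/(d^2 - 7*d + 10)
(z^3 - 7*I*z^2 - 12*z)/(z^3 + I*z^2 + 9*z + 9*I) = z*(z - 4*I)/(z^2 + 4*I*z - 3)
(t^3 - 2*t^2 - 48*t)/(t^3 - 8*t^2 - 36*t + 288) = t/(t - 6)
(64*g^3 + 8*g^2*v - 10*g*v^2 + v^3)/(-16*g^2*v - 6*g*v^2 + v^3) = (-4*g + v)/v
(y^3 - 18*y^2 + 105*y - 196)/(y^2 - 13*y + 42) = (y^2 - 11*y + 28)/(y - 6)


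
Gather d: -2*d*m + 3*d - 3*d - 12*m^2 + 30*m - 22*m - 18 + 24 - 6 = -2*d*m - 12*m^2 + 8*m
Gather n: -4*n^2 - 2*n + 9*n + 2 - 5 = -4*n^2 + 7*n - 3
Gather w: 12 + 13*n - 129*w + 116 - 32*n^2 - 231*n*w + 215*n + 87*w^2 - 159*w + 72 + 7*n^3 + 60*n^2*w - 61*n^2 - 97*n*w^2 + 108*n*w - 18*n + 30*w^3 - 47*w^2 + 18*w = 7*n^3 - 93*n^2 + 210*n + 30*w^3 + w^2*(40 - 97*n) + w*(60*n^2 - 123*n - 270) + 200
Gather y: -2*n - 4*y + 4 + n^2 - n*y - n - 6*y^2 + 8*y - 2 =n^2 - 3*n - 6*y^2 + y*(4 - n) + 2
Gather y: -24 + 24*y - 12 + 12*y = 36*y - 36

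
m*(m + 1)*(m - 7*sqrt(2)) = m^3 - 7*sqrt(2)*m^2 + m^2 - 7*sqrt(2)*m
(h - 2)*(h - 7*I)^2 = h^3 - 2*h^2 - 14*I*h^2 - 49*h + 28*I*h + 98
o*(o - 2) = o^2 - 2*o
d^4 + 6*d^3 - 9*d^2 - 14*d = d*(d - 2)*(d + 1)*(d + 7)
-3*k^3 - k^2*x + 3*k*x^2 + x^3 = (-k + x)*(k + x)*(3*k + x)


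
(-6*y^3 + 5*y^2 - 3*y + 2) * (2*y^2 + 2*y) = -12*y^5 - 2*y^4 + 4*y^3 - 2*y^2 + 4*y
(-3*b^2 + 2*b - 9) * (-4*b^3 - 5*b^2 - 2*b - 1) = 12*b^5 + 7*b^4 + 32*b^3 + 44*b^2 + 16*b + 9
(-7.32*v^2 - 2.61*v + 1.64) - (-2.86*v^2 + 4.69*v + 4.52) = -4.46*v^2 - 7.3*v - 2.88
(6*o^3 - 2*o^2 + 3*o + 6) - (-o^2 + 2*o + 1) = 6*o^3 - o^2 + o + 5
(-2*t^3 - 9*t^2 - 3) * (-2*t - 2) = 4*t^4 + 22*t^3 + 18*t^2 + 6*t + 6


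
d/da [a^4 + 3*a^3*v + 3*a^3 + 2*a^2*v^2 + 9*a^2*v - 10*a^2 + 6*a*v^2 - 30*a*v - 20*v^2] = 4*a^3 + 9*a^2*v + 9*a^2 + 4*a*v^2 + 18*a*v - 20*a + 6*v^2 - 30*v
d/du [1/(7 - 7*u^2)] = 2*u/(7*(u^2 - 1)^2)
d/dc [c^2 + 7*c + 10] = 2*c + 7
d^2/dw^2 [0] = 0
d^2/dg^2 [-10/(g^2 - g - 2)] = 20*(-g^2 + g + (2*g - 1)^2 + 2)/(-g^2 + g + 2)^3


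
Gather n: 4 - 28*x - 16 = -28*x - 12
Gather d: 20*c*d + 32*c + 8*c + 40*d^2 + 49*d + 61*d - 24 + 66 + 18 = 40*c + 40*d^2 + d*(20*c + 110) + 60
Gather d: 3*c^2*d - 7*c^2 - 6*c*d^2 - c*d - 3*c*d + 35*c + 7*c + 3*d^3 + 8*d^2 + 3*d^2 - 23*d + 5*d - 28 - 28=-7*c^2 + 42*c + 3*d^3 + d^2*(11 - 6*c) + d*(3*c^2 - 4*c - 18) - 56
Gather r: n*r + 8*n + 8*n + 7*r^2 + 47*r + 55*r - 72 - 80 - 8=16*n + 7*r^2 + r*(n + 102) - 160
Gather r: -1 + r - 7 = r - 8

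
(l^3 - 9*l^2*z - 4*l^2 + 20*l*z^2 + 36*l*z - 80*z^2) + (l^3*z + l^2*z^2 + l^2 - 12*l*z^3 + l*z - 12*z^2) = l^3*z + l^3 + l^2*z^2 - 9*l^2*z - 3*l^2 - 12*l*z^3 + 20*l*z^2 + 37*l*z - 92*z^2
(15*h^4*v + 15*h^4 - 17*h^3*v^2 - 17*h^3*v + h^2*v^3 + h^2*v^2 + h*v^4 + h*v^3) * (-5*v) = -75*h^4*v^2 - 75*h^4*v + 85*h^3*v^3 + 85*h^3*v^2 - 5*h^2*v^4 - 5*h^2*v^3 - 5*h*v^5 - 5*h*v^4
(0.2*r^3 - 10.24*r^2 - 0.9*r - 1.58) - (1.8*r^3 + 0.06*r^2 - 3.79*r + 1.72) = -1.6*r^3 - 10.3*r^2 + 2.89*r - 3.3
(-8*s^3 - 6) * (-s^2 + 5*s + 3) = 8*s^5 - 40*s^4 - 24*s^3 + 6*s^2 - 30*s - 18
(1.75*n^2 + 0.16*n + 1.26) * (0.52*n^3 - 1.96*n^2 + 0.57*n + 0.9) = 0.91*n^5 - 3.3468*n^4 + 1.3391*n^3 - 0.8034*n^2 + 0.8622*n + 1.134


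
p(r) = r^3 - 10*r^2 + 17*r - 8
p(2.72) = -15.62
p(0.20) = -4.99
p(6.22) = -48.50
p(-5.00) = -468.00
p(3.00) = -20.00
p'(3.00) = -16.00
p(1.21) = -0.30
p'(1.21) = -2.81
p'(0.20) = 13.12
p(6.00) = -50.00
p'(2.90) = -15.77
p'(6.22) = 8.67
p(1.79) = -3.88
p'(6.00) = 5.00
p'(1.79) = -9.19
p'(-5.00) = 192.00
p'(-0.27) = 22.62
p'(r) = 3*r^2 - 20*r + 17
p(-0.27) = -13.34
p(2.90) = -18.41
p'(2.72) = -15.20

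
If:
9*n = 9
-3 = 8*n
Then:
No Solution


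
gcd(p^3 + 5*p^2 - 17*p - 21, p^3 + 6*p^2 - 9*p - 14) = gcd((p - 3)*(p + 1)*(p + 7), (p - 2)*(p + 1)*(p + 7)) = p^2 + 8*p + 7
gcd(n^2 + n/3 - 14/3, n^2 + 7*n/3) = n + 7/3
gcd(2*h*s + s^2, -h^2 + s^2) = 1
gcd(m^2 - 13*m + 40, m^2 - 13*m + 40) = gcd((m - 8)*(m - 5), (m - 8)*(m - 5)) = m^2 - 13*m + 40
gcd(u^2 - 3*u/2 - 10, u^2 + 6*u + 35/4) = u + 5/2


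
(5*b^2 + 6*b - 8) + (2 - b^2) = 4*b^2 + 6*b - 6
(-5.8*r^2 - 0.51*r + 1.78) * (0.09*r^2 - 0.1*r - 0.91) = -0.522*r^4 + 0.5341*r^3 + 5.4892*r^2 + 0.2861*r - 1.6198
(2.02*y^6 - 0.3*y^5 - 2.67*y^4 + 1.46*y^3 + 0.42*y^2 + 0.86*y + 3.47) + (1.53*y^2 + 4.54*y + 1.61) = 2.02*y^6 - 0.3*y^5 - 2.67*y^4 + 1.46*y^3 + 1.95*y^2 + 5.4*y + 5.08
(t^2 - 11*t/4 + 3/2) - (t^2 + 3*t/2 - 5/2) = 4 - 17*t/4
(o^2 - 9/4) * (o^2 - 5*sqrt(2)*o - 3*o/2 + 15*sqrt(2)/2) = o^4 - 5*sqrt(2)*o^3 - 3*o^3/2 - 9*o^2/4 + 15*sqrt(2)*o^2/2 + 27*o/8 + 45*sqrt(2)*o/4 - 135*sqrt(2)/8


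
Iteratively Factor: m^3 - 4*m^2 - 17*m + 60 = (m + 4)*(m^2 - 8*m + 15) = (m - 3)*(m + 4)*(m - 5)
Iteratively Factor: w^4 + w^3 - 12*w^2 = (w)*(w^3 + w^2 - 12*w) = w*(w + 4)*(w^2 - 3*w) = w*(w - 3)*(w + 4)*(w)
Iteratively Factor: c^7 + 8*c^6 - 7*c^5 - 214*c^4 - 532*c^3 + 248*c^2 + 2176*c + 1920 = (c + 4)*(c^6 + 4*c^5 - 23*c^4 - 122*c^3 - 44*c^2 + 424*c + 480) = (c - 5)*(c + 4)*(c^5 + 9*c^4 + 22*c^3 - 12*c^2 - 104*c - 96) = (c - 5)*(c + 4)^2*(c^4 + 5*c^3 + 2*c^2 - 20*c - 24) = (c - 5)*(c - 2)*(c + 4)^2*(c^3 + 7*c^2 + 16*c + 12) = (c - 5)*(c - 2)*(c + 2)*(c + 4)^2*(c^2 + 5*c + 6) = (c - 5)*(c - 2)*(c + 2)^2*(c + 4)^2*(c + 3)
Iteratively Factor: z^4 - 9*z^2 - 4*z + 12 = (z + 2)*(z^3 - 2*z^2 - 5*z + 6) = (z - 3)*(z + 2)*(z^2 + z - 2) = (z - 3)*(z - 1)*(z + 2)*(z + 2)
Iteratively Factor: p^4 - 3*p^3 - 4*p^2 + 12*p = (p)*(p^3 - 3*p^2 - 4*p + 12) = p*(p - 2)*(p^2 - p - 6) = p*(p - 2)*(p + 2)*(p - 3)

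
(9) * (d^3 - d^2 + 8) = 9*d^3 - 9*d^2 + 72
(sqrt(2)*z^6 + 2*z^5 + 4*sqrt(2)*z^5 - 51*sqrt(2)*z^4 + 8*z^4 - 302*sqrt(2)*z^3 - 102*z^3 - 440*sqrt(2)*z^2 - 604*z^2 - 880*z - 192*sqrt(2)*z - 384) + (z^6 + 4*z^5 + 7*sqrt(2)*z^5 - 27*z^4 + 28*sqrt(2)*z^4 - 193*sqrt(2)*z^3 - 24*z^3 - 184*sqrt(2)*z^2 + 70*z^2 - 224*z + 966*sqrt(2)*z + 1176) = z^6 + sqrt(2)*z^6 + 6*z^5 + 11*sqrt(2)*z^5 - 23*sqrt(2)*z^4 - 19*z^4 - 495*sqrt(2)*z^3 - 126*z^3 - 624*sqrt(2)*z^2 - 534*z^2 - 1104*z + 774*sqrt(2)*z + 792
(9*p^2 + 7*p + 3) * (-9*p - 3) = -81*p^3 - 90*p^2 - 48*p - 9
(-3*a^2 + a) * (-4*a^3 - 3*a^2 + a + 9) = 12*a^5 + 5*a^4 - 6*a^3 - 26*a^2 + 9*a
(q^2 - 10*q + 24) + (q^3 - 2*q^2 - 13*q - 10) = q^3 - q^2 - 23*q + 14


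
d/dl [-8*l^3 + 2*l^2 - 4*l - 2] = -24*l^2 + 4*l - 4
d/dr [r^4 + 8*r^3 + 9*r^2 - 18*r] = 4*r^3 + 24*r^2 + 18*r - 18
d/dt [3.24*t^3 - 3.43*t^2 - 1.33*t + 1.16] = 9.72*t^2 - 6.86*t - 1.33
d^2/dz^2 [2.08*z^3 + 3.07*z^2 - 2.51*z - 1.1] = 12.48*z + 6.14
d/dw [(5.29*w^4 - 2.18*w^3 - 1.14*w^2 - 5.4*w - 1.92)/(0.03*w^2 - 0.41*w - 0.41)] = (0.3174*w^5 - 6.5721*w^4 - 6.888*w^3 + 3.3108*w^2 + 1.05*w + 1.4268)/(0.0009*w^4 - 0.0246*w^3 + 0.1435*w^2 + 0.3362*w + 0.1681)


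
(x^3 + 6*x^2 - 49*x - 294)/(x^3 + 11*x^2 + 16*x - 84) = (x - 7)/(x - 2)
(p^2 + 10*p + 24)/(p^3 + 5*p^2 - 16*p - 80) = (p + 6)/(p^2 + p - 20)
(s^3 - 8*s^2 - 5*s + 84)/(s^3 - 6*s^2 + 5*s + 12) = (s^2 - 4*s - 21)/(s^2 - 2*s - 3)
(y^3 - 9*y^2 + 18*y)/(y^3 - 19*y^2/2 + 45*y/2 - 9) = 2*y/(2*y - 1)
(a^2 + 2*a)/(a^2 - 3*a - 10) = a/(a - 5)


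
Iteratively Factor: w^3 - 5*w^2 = (w)*(w^2 - 5*w) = w^2*(w - 5)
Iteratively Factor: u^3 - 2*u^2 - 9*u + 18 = (u + 3)*(u^2 - 5*u + 6) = (u - 3)*(u + 3)*(u - 2)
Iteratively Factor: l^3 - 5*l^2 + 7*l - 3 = (l - 1)*(l^2 - 4*l + 3) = (l - 1)^2*(l - 3)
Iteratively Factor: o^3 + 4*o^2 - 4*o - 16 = (o + 4)*(o^2 - 4) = (o - 2)*(o + 4)*(o + 2)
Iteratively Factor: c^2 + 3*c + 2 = (c + 2)*(c + 1)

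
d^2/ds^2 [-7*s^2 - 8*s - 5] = -14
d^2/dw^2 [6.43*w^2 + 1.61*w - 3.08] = 12.8600000000000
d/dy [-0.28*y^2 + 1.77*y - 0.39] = 1.77 - 0.56*y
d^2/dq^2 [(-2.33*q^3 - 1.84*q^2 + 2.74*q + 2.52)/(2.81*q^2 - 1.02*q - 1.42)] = (7.105427357601e-15*q^4 + 9.28041600000006*q^3 + 55.088592*q^2 - 5.92732800000001*q + 9.99664)/(22.188041*q^6 - 24.162066*q^5 - 24.866814*q^4 + 23.358816*q^3 + 12.566148*q^2 - 6.170184*q - 2.863288)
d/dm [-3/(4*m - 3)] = 12/(4*m - 3)^2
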